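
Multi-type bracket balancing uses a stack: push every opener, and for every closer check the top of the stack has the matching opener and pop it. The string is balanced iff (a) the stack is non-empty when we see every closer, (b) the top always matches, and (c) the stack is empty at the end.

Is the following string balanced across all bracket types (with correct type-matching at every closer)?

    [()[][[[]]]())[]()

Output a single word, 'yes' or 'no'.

Answer: no

Derivation:
pos 0: push '['; stack = [
pos 1: push '('; stack = [(
pos 2: ')' matches '('; pop; stack = [
pos 3: push '['; stack = [[
pos 4: ']' matches '['; pop; stack = [
pos 5: push '['; stack = [[
pos 6: push '['; stack = [[[
pos 7: push '['; stack = [[[[
pos 8: ']' matches '['; pop; stack = [[[
pos 9: ']' matches '['; pop; stack = [[
pos 10: ']' matches '['; pop; stack = [
pos 11: push '('; stack = [(
pos 12: ')' matches '('; pop; stack = [
pos 13: saw closer ')' but top of stack is '[' (expected ']') → INVALID
Verdict: type mismatch at position 13: ')' closes '[' → no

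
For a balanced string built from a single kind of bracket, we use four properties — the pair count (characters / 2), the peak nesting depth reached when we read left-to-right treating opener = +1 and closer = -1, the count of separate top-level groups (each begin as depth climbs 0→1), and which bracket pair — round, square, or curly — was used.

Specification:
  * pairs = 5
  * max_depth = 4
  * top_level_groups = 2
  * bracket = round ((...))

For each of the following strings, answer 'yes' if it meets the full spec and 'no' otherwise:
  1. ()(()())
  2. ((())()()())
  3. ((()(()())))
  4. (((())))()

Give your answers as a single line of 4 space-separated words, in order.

String 1 '()(()())': depth seq [1 0 1 2 1 2 1 0]
  -> pairs=4 depth=2 groups=2 -> no
String 2 '((())()()())': depth seq [1 2 3 2 1 2 1 2 1 2 1 0]
  -> pairs=6 depth=3 groups=1 -> no
String 3 '((()(()())))': depth seq [1 2 3 2 3 4 3 4 3 2 1 0]
  -> pairs=6 depth=4 groups=1 -> no
String 4 '(((())))()': depth seq [1 2 3 4 3 2 1 0 1 0]
  -> pairs=5 depth=4 groups=2 -> yes

Answer: no no no yes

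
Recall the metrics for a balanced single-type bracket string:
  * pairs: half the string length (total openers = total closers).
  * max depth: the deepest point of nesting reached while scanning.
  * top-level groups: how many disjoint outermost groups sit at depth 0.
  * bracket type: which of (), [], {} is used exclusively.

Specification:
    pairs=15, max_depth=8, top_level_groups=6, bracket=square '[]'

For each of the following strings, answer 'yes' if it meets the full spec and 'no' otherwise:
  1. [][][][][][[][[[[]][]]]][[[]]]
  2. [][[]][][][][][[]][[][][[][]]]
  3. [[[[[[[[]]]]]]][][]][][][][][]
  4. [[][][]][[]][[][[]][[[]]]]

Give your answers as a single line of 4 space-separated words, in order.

Answer: no no yes no

Derivation:
String 1 '[][][][][][[][[[[]][]]]][[[]]]': depth seq [1 0 1 0 1 0 1 0 1 0 1 2 1 2 3 4 5 4 3 4 3 2 1 0 1 2 3 2 1 0]
  -> pairs=15 depth=5 groups=7 -> no
String 2 '[][[]][][][][][[]][[][][[][]]]': depth seq [1 0 1 2 1 0 1 0 1 0 1 0 1 0 1 2 1 0 1 2 1 2 1 2 3 2 3 2 1 0]
  -> pairs=15 depth=3 groups=8 -> no
String 3 '[[[[[[[[]]]]]]][][]][][][][][]': depth seq [1 2 3 4 5 6 7 8 7 6 5 4 3 2 1 2 1 2 1 0 1 0 1 0 1 0 1 0 1 0]
  -> pairs=15 depth=8 groups=6 -> yes
String 4 '[[][][]][[]][[][[]][[[]]]]': depth seq [1 2 1 2 1 2 1 0 1 2 1 0 1 2 1 2 3 2 1 2 3 4 3 2 1 0]
  -> pairs=13 depth=4 groups=3 -> no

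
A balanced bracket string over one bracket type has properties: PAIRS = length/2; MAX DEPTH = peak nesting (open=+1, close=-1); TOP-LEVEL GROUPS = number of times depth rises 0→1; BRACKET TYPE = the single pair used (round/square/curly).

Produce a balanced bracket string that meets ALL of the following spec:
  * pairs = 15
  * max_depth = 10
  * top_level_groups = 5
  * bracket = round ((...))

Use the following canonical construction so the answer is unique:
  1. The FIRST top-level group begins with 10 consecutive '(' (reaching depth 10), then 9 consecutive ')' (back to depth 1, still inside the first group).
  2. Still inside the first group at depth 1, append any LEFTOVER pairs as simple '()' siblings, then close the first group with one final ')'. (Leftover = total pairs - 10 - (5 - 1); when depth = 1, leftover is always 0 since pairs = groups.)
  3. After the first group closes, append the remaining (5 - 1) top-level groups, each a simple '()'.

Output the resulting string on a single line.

Spec: pairs=15 depth=10 groups=5
Leftover pairs = 15 - 10 - (5-1) = 1
First group: deep chain of depth 10 + 1 sibling pairs
Remaining 4 groups: simple '()' each

Answer: (((((((((()))))))))())()()()()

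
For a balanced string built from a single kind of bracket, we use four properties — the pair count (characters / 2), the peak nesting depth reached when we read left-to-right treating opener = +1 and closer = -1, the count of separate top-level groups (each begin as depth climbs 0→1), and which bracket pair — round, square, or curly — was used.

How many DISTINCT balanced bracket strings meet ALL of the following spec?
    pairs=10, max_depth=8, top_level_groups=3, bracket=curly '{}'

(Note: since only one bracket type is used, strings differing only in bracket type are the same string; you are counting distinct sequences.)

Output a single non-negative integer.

Spec: pairs=10 depth=8 groups=3
Count(depth <= 8) = 3432
Count(depth <= 7) = 3429
Count(depth == 8) = 3432 - 3429 = 3

Answer: 3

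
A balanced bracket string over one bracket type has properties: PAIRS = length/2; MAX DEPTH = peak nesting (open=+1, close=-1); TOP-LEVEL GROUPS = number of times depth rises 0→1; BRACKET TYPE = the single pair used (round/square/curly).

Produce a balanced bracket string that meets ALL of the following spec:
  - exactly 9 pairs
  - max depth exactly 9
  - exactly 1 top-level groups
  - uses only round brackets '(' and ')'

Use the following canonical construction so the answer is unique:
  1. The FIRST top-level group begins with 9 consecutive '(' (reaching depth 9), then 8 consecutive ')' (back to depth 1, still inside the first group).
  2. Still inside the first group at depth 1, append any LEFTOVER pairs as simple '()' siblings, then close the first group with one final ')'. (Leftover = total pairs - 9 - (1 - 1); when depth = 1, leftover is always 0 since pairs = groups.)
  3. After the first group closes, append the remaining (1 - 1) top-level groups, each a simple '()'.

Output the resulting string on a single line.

Spec: pairs=9 depth=9 groups=1
Leftover pairs = 9 - 9 - (1-1) = 0
First group: deep chain of depth 9 + 0 sibling pairs
Remaining 0 groups: simple '()' each

Answer: ((((((((()))))))))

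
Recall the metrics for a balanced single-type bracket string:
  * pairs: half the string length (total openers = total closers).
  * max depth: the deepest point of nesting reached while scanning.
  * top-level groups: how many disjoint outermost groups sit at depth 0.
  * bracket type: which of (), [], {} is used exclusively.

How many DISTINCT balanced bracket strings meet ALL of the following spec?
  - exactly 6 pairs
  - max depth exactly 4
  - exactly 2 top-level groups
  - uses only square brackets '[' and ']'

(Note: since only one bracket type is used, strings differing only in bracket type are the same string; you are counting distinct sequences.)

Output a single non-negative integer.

Answer: 12

Derivation:
Spec: pairs=6 depth=4 groups=2
Count(depth <= 4) = 40
Count(depth <= 3) = 28
Count(depth == 4) = 40 - 28 = 12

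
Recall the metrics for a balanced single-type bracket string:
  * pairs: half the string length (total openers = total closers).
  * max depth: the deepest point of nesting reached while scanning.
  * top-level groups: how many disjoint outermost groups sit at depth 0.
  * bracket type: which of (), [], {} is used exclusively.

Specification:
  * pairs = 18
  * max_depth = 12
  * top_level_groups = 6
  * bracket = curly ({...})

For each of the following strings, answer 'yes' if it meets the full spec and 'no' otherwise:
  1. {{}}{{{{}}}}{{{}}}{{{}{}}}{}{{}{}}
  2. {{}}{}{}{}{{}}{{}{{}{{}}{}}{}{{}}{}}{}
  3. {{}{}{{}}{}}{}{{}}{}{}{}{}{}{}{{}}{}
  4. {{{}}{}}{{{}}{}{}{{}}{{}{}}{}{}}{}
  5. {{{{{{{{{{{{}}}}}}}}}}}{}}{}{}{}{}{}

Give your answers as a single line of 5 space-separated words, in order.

String 1 '{{}}{{{{}}}}{{{}}}{{{}{}}}{}{{}{}}': depth seq [1 2 1 0 1 2 3 4 3 2 1 0 1 2 3 2 1 0 1 2 3 2 3 2 1 0 1 0 1 2 1 2 1 0]
  -> pairs=17 depth=4 groups=6 -> no
String 2 '{{}}{}{}{}{{}}{{}{{}{{}}{}}{}{{}}{}}{}': depth seq [1 2 1 0 1 0 1 0 1 0 1 2 1 0 1 2 1 2 3 2 3 4 3 2 3 2 1 2 1 2 3 2 1 2 1 0 1 0]
  -> pairs=19 depth=4 groups=7 -> no
String 3 '{{}{}{{}}{}}{}{{}}{}{}{}{}{}{}{{}}{}': depth seq [1 2 1 2 1 2 3 2 1 2 1 0 1 0 1 2 1 0 1 0 1 0 1 0 1 0 1 0 1 0 1 2 1 0 1 0]
  -> pairs=18 depth=3 groups=11 -> no
String 4 '{{{}}{}}{{{}}{}{}{{}}{{}{}}{}{}}{}': depth seq [1 2 3 2 1 2 1 0 1 2 3 2 1 2 1 2 1 2 3 2 1 2 3 2 3 2 1 2 1 2 1 0 1 0]
  -> pairs=17 depth=3 groups=3 -> no
String 5 '{{{{{{{{{{{{}}}}}}}}}}}{}}{}{}{}{}{}': depth seq [1 2 3 4 5 6 7 8 9 10 11 12 11 10 9 8 7 6 5 4 3 2 1 2 1 0 1 0 1 0 1 0 1 0 1 0]
  -> pairs=18 depth=12 groups=6 -> yes

Answer: no no no no yes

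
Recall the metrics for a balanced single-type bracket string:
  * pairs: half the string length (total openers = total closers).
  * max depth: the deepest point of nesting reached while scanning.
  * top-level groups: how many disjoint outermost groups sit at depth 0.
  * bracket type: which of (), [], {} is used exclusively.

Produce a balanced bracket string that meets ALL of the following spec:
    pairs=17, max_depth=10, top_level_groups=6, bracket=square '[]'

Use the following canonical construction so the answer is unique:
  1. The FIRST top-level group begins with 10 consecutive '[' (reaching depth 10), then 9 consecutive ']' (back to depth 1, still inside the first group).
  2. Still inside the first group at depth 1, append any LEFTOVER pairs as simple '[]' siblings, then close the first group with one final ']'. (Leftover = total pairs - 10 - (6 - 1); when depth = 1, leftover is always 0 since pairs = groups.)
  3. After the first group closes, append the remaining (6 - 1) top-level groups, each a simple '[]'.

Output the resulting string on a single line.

Spec: pairs=17 depth=10 groups=6
Leftover pairs = 17 - 10 - (6-1) = 2
First group: deep chain of depth 10 + 2 sibling pairs
Remaining 5 groups: simple '[]' each

Answer: [[[[[[[[[[]]]]]]]]][][]][][][][][]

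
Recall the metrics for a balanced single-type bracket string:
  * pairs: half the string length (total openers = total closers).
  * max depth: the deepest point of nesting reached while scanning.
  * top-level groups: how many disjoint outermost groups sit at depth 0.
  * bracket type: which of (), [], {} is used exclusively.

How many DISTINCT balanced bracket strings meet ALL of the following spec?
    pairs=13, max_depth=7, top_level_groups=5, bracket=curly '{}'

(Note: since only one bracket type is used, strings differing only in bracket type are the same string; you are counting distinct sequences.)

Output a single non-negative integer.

Answer: 665

Derivation:
Spec: pairs=13 depth=7 groups=5
Count(depth <= 7) = 48360
Count(depth <= 6) = 47695
Count(depth == 7) = 48360 - 47695 = 665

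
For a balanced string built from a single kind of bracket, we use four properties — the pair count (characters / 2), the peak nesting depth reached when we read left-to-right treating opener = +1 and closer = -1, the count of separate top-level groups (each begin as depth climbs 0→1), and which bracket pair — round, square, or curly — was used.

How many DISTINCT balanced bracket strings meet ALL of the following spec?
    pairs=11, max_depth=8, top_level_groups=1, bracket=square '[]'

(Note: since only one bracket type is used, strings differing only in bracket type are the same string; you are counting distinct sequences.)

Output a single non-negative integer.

Answer: 629

Derivation:
Spec: pairs=11 depth=8 groups=1
Count(depth <= 8) = 16645
Count(depth <= 7) = 16016
Count(depth == 8) = 16645 - 16016 = 629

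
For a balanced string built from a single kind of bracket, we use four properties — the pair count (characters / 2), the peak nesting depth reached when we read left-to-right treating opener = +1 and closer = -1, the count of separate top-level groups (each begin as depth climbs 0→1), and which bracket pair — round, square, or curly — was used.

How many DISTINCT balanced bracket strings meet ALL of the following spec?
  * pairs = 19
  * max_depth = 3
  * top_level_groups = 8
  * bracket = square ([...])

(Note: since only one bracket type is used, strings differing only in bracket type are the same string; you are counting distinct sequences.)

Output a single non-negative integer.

Answer: 2846320

Derivation:
Spec: pairs=19 depth=3 groups=8
Count(depth <= 3) = 2878144
Count(depth <= 2) = 31824
Count(depth == 3) = 2878144 - 31824 = 2846320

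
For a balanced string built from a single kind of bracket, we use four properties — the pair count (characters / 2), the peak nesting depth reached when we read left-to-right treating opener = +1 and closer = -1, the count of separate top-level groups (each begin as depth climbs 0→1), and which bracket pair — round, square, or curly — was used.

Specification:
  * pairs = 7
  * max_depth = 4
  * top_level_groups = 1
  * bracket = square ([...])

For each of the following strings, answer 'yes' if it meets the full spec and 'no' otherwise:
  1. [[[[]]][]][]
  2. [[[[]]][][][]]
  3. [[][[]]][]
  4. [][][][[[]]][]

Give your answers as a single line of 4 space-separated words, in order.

Answer: no yes no no

Derivation:
String 1 '[[[[]]][]][]': depth seq [1 2 3 4 3 2 1 2 1 0 1 0]
  -> pairs=6 depth=4 groups=2 -> no
String 2 '[[[[]]][][][]]': depth seq [1 2 3 4 3 2 1 2 1 2 1 2 1 0]
  -> pairs=7 depth=4 groups=1 -> yes
String 3 '[[][[]]][]': depth seq [1 2 1 2 3 2 1 0 1 0]
  -> pairs=5 depth=3 groups=2 -> no
String 4 '[][][][[[]]][]': depth seq [1 0 1 0 1 0 1 2 3 2 1 0 1 0]
  -> pairs=7 depth=3 groups=5 -> no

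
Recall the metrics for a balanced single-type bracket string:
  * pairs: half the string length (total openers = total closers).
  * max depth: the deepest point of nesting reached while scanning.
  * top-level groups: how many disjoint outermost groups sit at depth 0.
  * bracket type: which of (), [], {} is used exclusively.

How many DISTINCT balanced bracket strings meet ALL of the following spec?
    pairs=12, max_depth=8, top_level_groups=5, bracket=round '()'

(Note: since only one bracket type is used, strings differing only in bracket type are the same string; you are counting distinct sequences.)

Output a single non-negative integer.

Answer: 5

Derivation:
Spec: pairs=12 depth=8 groups=5
Count(depth <= 8) = 13260
Count(depth <= 7) = 13255
Count(depth == 8) = 13260 - 13255 = 5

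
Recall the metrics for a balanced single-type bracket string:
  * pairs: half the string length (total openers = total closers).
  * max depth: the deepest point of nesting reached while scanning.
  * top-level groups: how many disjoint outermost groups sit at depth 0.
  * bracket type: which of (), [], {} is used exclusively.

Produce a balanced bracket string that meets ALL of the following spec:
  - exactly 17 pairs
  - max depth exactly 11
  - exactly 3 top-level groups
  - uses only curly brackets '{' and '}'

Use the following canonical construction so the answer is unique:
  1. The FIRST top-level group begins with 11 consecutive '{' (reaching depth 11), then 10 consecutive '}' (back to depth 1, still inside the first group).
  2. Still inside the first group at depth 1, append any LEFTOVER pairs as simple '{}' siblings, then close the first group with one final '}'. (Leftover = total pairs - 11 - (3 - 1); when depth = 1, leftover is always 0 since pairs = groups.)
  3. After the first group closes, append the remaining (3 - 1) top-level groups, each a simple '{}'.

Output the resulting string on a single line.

Spec: pairs=17 depth=11 groups=3
Leftover pairs = 17 - 11 - (3-1) = 4
First group: deep chain of depth 11 + 4 sibling pairs
Remaining 2 groups: simple '{}' each

Answer: {{{{{{{{{{{}}}}}}}}}}{}{}{}{}}{}{}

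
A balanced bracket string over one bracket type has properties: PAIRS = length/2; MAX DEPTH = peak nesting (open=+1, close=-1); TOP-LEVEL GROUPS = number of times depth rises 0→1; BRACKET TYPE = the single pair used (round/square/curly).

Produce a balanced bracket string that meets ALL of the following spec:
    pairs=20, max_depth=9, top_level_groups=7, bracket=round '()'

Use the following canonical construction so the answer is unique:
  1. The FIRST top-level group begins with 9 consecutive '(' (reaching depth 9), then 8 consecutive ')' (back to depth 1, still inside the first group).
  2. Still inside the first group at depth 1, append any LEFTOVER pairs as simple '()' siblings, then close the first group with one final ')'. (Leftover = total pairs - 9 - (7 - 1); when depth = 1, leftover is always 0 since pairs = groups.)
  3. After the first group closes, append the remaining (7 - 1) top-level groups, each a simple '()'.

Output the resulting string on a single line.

Answer: ((((((((())))))))()()()()())()()()()()()

Derivation:
Spec: pairs=20 depth=9 groups=7
Leftover pairs = 20 - 9 - (7-1) = 5
First group: deep chain of depth 9 + 5 sibling pairs
Remaining 6 groups: simple '()' each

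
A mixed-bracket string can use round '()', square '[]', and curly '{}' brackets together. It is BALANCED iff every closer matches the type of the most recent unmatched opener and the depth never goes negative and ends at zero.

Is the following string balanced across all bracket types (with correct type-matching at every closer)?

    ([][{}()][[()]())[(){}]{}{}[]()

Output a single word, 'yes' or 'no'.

Answer: no

Derivation:
pos 0: push '('; stack = (
pos 1: push '['; stack = ([
pos 2: ']' matches '['; pop; stack = (
pos 3: push '['; stack = ([
pos 4: push '{'; stack = ([{
pos 5: '}' matches '{'; pop; stack = ([
pos 6: push '('; stack = ([(
pos 7: ')' matches '('; pop; stack = ([
pos 8: ']' matches '['; pop; stack = (
pos 9: push '['; stack = ([
pos 10: push '['; stack = ([[
pos 11: push '('; stack = ([[(
pos 12: ')' matches '('; pop; stack = ([[
pos 13: ']' matches '['; pop; stack = ([
pos 14: push '('; stack = ([(
pos 15: ')' matches '('; pop; stack = ([
pos 16: saw closer ')' but top of stack is '[' (expected ']') → INVALID
Verdict: type mismatch at position 16: ')' closes '[' → no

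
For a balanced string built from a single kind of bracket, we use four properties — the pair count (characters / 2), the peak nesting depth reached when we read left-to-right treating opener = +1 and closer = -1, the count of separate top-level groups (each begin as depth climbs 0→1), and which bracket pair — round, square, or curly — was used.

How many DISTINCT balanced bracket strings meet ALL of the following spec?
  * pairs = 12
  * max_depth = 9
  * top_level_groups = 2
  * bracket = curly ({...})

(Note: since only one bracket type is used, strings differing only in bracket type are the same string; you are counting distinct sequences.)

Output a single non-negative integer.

Answer: 300

Derivation:
Spec: pairs=12 depth=9 groups=2
Count(depth <= 9) = 58748
Count(depth <= 8) = 58448
Count(depth == 9) = 58748 - 58448 = 300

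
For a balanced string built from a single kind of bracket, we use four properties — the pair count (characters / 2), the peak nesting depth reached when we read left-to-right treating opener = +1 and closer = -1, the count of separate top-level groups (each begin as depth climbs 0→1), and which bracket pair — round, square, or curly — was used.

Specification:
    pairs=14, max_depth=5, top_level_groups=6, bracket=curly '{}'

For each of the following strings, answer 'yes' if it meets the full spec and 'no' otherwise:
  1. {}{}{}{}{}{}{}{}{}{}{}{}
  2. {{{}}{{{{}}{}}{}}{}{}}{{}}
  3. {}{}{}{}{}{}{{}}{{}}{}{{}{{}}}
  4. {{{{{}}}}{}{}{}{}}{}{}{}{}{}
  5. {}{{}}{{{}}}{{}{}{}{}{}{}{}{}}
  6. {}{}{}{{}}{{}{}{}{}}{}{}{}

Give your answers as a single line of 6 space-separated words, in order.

String 1 '{}{}{}{}{}{}{}{}{}{}{}{}': depth seq [1 0 1 0 1 0 1 0 1 0 1 0 1 0 1 0 1 0 1 0 1 0 1 0]
  -> pairs=12 depth=1 groups=12 -> no
String 2 '{{{}}{{{{}}{}}{}}{}{}}{{}}': depth seq [1 2 3 2 1 2 3 4 5 4 3 4 3 2 3 2 1 2 1 2 1 0 1 2 1 0]
  -> pairs=13 depth=5 groups=2 -> no
String 3 '{}{}{}{}{}{}{{}}{{}}{}{{}{{}}}': depth seq [1 0 1 0 1 0 1 0 1 0 1 0 1 2 1 0 1 2 1 0 1 0 1 2 1 2 3 2 1 0]
  -> pairs=15 depth=3 groups=10 -> no
String 4 '{{{{{}}}}{}{}{}{}}{}{}{}{}{}': depth seq [1 2 3 4 5 4 3 2 1 2 1 2 1 2 1 2 1 0 1 0 1 0 1 0 1 0 1 0]
  -> pairs=14 depth=5 groups=6 -> yes
String 5 '{}{{}}{{{}}}{{}{}{}{}{}{}{}{}}': depth seq [1 0 1 2 1 0 1 2 3 2 1 0 1 2 1 2 1 2 1 2 1 2 1 2 1 2 1 2 1 0]
  -> pairs=15 depth=3 groups=4 -> no
String 6 '{}{}{}{{}}{{}{}{}{}}{}{}{}': depth seq [1 0 1 0 1 0 1 2 1 0 1 2 1 2 1 2 1 2 1 0 1 0 1 0 1 0]
  -> pairs=13 depth=2 groups=8 -> no

Answer: no no no yes no no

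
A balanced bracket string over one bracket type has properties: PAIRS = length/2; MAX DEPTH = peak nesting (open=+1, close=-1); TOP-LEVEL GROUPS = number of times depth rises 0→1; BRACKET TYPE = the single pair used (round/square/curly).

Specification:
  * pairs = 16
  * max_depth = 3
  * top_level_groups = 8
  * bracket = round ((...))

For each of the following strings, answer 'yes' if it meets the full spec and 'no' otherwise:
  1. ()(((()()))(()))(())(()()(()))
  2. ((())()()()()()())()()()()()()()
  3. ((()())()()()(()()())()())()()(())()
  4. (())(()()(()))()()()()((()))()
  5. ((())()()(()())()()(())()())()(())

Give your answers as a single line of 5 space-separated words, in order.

Answer: no yes no no no

Derivation:
String 1 '()(((()()))(()))(())(()()(()))': depth seq [1 0 1 2 3 4 3 4 3 2 1 2 3 2 1 0 1 2 1 0 1 2 1 2 1 2 3 2 1 0]
  -> pairs=15 depth=4 groups=4 -> no
String 2 '((())()()()()()())()()()()()()()': depth seq [1 2 3 2 1 2 1 2 1 2 1 2 1 2 1 2 1 0 1 0 1 0 1 0 1 0 1 0 1 0 1 0]
  -> pairs=16 depth=3 groups=8 -> yes
String 3 '((()())()()()(()()())()())()()(())()': depth seq [1 2 3 2 3 2 1 2 1 2 1 2 1 2 3 2 3 2 3 2 1 2 1 2 1 0 1 0 1 0 1 2 1 0 1 0]
  -> pairs=18 depth=3 groups=5 -> no
String 4 '(())(()()(()))()()()()((()))()': depth seq [1 2 1 0 1 2 1 2 1 2 3 2 1 0 1 0 1 0 1 0 1 0 1 2 3 2 1 0 1 0]
  -> pairs=15 depth=3 groups=8 -> no
String 5 '((())()()(()())()()(())()())()(())': depth seq [1 2 3 2 1 2 1 2 1 2 3 2 3 2 1 2 1 2 1 2 3 2 1 2 1 2 1 0 1 0 1 2 1 0]
  -> pairs=17 depth=3 groups=3 -> no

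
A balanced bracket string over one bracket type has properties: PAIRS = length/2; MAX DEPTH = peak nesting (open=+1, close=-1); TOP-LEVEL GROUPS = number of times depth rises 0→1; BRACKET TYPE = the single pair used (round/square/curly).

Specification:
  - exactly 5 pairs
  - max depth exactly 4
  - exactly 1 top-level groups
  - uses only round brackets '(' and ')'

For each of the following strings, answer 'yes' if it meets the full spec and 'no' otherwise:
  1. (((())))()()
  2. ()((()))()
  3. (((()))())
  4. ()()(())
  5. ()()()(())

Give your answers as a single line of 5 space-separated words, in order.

String 1 '(((())))()()': depth seq [1 2 3 4 3 2 1 0 1 0 1 0]
  -> pairs=6 depth=4 groups=3 -> no
String 2 '()((()))()': depth seq [1 0 1 2 3 2 1 0 1 0]
  -> pairs=5 depth=3 groups=3 -> no
String 3 '(((()))())': depth seq [1 2 3 4 3 2 1 2 1 0]
  -> pairs=5 depth=4 groups=1 -> yes
String 4 '()()(())': depth seq [1 0 1 0 1 2 1 0]
  -> pairs=4 depth=2 groups=3 -> no
String 5 '()()()(())': depth seq [1 0 1 0 1 0 1 2 1 0]
  -> pairs=5 depth=2 groups=4 -> no

Answer: no no yes no no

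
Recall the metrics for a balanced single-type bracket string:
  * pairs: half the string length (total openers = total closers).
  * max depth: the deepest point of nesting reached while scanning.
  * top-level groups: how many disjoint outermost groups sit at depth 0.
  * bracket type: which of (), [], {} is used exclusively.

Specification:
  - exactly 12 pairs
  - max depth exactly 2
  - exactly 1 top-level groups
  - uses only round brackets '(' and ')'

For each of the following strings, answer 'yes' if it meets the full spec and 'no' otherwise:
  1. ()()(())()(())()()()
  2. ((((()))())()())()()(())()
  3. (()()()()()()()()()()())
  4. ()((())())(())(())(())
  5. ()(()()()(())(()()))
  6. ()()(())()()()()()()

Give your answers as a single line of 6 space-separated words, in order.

Answer: no no yes no no no

Derivation:
String 1 '()()(())()(())()()()': depth seq [1 0 1 0 1 2 1 0 1 0 1 2 1 0 1 0 1 0 1 0]
  -> pairs=10 depth=2 groups=8 -> no
String 2 '((((()))())()())()()(())()': depth seq [1 2 3 4 5 4 3 2 3 2 1 2 1 2 1 0 1 0 1 0 1 2 1 0 1 0]
  -> pairs=13 depth=5 groups=5 -> no
String 3 '(()()()()()()()()()()())': depth seq [1 2 1 2 1 2 1 2 1 2 1 2 1 2 1 2 1 2 1 2 1 2 1 0]
  -> pairs=12 depth=2 groups=1 -> yes
String 4 '()((())())(())(())(())': depth seq [1 0 1 2 3 2 1 2 1 0 1 2 1 0 1 2 1 0 1 2 1 0]
  -> pairs=11 depth=3 groups=5 -> no
String 5 '()(()()()(())(()()))': depth seq [1 0 1 2 1 2 1 2 1 2 3 2 1 2 3 2 3 2 1 0]
  -> pairs=10 depth=3 groups=2 -> no
String 6 '()()(())()()()()()()': depth seq [1 0 1 0 1 2 1 0 1 0 1 0 1 0 1 0 1 0 1 0]
  -> pairs=10 depth=2 groups=9 -> no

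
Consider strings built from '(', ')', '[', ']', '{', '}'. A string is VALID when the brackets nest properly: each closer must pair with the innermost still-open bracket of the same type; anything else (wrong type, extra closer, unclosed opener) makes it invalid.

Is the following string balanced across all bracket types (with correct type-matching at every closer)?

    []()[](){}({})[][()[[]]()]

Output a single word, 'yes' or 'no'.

Answer: yes

Derivation:
pos 0: push '['; stack = [
pos 1: ']' matches '['; pop; stack = (empty)
pos 2: push '('; stack = (
pos 3: ')' matches '('; pop; stack = (empty)
pos 4: push '['; stack = [
pos 5: ']' matches '['; pop; stack = (empty)
pos 6: push '('; stack = (
pos 7: ')' matches '('; pop; stack = (empty)
pos 8: push '{'; stack = {
pos 9: '}' matches '{'; pop; stack = (empty)
pos 10: push '('; stack = (
pos 11: push '{'; stack = ({
pos 12: '}' matches '{'; pop; stack = (
pos 13: ')' matches '('; pop; stack = (empty)
pos 14: push '['; stack = [
pos 15: ']' matches '['; pop; stack = (empty)
pos 16: push '['; stack = [
pos 17: push '('; stack = [(
pos 18: ')' matches '('; pop; stack = [
pos 19: push '['; stack = [[
pos 20: push '['; stack = [[[
pos 21: ']' matches '['; pop; stack = [[
pos 22: ']' matches '['; pop; stack = [
pos 23: push '('; stack = [(
pos 24: ')' matches '('; pop; stack = [
pos 25: ']' matches '['; pop; stack = (empty)
end: stack empty → VALID
Verdict: properly nested → yes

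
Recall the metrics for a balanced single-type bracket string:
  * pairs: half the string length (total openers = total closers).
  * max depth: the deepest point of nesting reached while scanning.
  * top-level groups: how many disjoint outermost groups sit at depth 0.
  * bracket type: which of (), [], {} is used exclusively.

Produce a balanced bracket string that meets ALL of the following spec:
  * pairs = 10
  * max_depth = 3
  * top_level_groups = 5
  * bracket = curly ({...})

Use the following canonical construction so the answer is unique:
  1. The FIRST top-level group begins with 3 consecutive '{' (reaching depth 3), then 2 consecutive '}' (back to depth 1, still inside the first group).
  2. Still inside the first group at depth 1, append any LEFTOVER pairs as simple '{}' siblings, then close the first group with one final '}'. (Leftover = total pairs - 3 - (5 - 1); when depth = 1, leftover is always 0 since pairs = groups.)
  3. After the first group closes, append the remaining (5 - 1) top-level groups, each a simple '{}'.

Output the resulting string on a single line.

Answer: {{{}}{}{}{}}{}{}{}{}

Derivation:
Spec: pairs=10 depth=3 groups=5
Leftover pairs = 10 - 3 - (5-1) = 3
First group: deep chain of depth 3 + 3 sibling pairs
Remaining 4 groups: simple '{}' each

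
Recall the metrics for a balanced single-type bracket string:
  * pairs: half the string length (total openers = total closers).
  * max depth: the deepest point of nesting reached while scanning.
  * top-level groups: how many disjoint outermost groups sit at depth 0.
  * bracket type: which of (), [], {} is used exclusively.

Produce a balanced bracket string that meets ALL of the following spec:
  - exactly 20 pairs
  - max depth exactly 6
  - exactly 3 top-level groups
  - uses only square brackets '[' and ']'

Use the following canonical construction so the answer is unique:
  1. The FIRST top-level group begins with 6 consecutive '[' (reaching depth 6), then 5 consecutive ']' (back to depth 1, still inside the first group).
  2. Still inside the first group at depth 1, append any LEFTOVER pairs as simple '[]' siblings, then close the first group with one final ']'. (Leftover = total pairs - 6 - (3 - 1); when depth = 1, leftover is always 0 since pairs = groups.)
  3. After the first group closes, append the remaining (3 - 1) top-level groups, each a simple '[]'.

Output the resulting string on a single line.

Answer: [[[[[[]]]]][][][][][][][][][][][][]][][]

Derivation:
Spec: pairs=20 depth=6 groups=3
Leftover pairs = 20 - 6 - (3-1) = 12
First group: deep chain of depth 6 + 12 sibling pairs
Remaining 2 groups: simple '[]' each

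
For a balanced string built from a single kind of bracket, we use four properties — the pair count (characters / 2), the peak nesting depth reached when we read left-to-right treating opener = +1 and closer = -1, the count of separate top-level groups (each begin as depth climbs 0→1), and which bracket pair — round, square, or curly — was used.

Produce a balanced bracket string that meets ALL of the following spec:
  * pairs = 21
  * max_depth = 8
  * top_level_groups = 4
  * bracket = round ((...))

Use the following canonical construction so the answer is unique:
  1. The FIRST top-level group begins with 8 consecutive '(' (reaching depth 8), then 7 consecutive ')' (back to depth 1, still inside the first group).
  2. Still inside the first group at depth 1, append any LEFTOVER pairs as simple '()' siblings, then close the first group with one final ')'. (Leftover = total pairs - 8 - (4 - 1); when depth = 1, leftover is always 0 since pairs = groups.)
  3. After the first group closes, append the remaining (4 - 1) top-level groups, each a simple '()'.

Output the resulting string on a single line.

Answer: (((((((()))))))()()()()()()()()()())()()()

Derivation:
Spec: pairs=21 depth=8 groups=4
Leftover pairs = 21 - 8 - (4-1) = 10
First group: deep chain of depth 8 + 10 sibling pairs
Remaining 3 groups: simple '()' each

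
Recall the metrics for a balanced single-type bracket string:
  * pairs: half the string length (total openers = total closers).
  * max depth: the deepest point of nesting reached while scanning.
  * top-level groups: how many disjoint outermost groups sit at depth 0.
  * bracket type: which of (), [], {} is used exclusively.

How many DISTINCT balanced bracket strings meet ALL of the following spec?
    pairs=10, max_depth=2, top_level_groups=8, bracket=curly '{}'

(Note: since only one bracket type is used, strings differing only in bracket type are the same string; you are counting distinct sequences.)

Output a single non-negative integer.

Spec: pairs=10 depth=2 groups=8
Count(depth <= 2) = 36
Count(depth <= 1) = 0
Count(depth == 2) = 36 - 0 = 36

Answer: 36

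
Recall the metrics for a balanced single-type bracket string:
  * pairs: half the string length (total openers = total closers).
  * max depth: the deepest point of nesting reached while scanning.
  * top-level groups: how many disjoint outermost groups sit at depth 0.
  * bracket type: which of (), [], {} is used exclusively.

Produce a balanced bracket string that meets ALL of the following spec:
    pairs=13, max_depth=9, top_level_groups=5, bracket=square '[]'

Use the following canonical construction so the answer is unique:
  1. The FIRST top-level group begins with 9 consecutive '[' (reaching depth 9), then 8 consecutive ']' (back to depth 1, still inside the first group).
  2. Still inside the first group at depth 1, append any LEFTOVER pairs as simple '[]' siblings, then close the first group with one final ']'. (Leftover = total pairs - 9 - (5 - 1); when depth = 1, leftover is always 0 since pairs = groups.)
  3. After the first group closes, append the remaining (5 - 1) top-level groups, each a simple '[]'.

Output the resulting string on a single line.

Answer: [[[[[[[[[]]]]]]]]][][][][]

Derivation:
Spec: pairs=13 depth=9 groups=5
Leftover pairs = 13 - 9 - (5-1) = 0
First group: deep chain of depth 9 + 0 sibling pairs
Remaining 4 groups: simple '[]' each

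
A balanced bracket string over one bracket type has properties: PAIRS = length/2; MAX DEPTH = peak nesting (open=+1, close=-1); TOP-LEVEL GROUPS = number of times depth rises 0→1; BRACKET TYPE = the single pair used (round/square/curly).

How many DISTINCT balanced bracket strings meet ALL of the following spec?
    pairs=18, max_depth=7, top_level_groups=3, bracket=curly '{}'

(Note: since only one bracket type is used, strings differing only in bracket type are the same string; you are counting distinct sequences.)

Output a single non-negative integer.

Spec: pairs=18 depth=7 groups=3
Count(depth <= 7) = 80208864
Count(depth <= 6) = 63162354
Count(depth == 7) = 80208864 - 63162354 = 17046510

Answer: 17046510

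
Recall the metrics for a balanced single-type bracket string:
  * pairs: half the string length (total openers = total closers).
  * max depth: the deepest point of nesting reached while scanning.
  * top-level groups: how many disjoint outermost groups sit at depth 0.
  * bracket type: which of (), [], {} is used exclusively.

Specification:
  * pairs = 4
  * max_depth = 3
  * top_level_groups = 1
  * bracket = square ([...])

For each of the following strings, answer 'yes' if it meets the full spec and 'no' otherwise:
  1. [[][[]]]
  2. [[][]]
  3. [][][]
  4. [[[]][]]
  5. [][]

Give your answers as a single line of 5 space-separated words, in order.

Answer: yes no no yes no

Derivation:
String 1 '[[][[]]]': depth seq [1 2 1 2 3 2 1 0]
  -> pairs=4 depth=3 groups=1 -> yes
String 2 '[[][]]': depth seq [1 2 1 2 1 0]
  -> pairs=3 depth=2 groups=1 -> no
String 3 '[][][]': depth seq [1 0 1 0 1 0]
  -> pairs=3 depth=1 groups=3 -> no
String 4 '[[[]][]]': depth seq [1 2 3 2 1 2 1 0]
  -> pairs=4 depth=3 groups=1 -> yes
String 5 '[][]': depth seq [1 0 1 0]
  -> pairs=2 depth=1 groups=2 -> no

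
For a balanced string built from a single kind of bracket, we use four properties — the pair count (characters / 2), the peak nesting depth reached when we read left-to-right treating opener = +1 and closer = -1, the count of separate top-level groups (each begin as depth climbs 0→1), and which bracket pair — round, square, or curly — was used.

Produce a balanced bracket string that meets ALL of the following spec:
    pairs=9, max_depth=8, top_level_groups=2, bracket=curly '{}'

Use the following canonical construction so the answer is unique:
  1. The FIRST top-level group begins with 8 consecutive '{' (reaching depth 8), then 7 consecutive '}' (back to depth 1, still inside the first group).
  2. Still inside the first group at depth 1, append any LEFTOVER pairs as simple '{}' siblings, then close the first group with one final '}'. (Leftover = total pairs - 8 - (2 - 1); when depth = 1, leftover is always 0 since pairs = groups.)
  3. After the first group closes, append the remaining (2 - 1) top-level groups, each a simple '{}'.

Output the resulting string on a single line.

Spec: pairs=9 depth=8 groups=2
Leftover pairs = 9 - 8 - (2-1) = 0
First group: deep chain of depth 8 + 0 sibling pairs
Remaining 1 groups: simple '{}' each

Answer: {{{{{{{{}}}}}}}}{}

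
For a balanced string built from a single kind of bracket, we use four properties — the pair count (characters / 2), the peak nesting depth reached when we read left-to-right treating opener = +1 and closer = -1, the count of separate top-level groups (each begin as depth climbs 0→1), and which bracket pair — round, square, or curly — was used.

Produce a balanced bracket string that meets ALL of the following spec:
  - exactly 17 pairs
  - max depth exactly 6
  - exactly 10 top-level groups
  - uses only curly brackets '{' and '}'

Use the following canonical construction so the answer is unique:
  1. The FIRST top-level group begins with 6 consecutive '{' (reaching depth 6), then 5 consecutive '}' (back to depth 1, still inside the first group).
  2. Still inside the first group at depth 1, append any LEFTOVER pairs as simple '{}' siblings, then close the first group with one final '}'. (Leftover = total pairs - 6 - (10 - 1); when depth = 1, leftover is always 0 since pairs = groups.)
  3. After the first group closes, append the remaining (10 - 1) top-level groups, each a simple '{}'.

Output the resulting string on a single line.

Answer: {{{{{{}}}}}{}{}}{}{}{}{}{}{}{}{}{}

Derivation:
Spec: pairs=17 depth=6 groups=10
Leftover pairs = 17 - 6 - (10-1) = 2
First group: deep chain of depth 6 + 2 sibling pairs
Remaining 9 groups: simple '{}' each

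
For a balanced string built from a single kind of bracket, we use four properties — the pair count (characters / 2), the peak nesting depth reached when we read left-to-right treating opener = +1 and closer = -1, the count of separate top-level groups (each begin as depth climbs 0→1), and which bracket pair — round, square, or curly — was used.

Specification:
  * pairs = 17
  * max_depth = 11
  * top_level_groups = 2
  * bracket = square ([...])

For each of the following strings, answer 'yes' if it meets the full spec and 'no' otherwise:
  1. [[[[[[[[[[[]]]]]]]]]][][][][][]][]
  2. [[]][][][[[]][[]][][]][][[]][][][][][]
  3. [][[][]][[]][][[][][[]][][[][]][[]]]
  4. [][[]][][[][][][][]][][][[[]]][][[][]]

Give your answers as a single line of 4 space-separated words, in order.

Answer: yes no no no

Derivation:
String 1 '[[[[[[[[[[[]]]]]]]]]][][][][][]][]': depth seq [1 2 3 4 5 6 7 8 9 10 11 10 9 8 7 6 5 4 3 2 1 2 1 2 1 2 1 2 1 2 1 0 1 0]
  -> pairs=17 depth=11 groups=2 -> yes
String 2 '[[]][][][[[]][[]][][]][][[]][][][][][]': depth seq [1 2 1 0 1 0 1 0 1 2 3 2 1 2 3 2 1 2 1 2 1 0 1 0 1 2 1 0 1 0 1 0 1 0 1 0 1 0]
  -> pairs=19 depth=3 groups=11 -> no
String 3 '[][[][]][[]][][[][][[]][][[][]][[]]]': depth seq [1 0 1 2 1 2 1 0 1 2 1 0 1 0 1 2 1 2 1 2 3 2 1 2 1 2 3 2 3 2 1 2 3 2 1 0]
  -> pairs=18 depth=3 groups=5 -> no
String 4 '[][[]][][[][][][][]][][][[[]]][][[][]]': depth seq [1 0 1 2 1 0 1 0 1 2 1 2 1 2 1 2 1 2 1 0 1 0 1 0 1 2 3 2 1 0 1 0 1 2 1 2 1 0]
  -> pairs=19 depth=3 groups=9 -> no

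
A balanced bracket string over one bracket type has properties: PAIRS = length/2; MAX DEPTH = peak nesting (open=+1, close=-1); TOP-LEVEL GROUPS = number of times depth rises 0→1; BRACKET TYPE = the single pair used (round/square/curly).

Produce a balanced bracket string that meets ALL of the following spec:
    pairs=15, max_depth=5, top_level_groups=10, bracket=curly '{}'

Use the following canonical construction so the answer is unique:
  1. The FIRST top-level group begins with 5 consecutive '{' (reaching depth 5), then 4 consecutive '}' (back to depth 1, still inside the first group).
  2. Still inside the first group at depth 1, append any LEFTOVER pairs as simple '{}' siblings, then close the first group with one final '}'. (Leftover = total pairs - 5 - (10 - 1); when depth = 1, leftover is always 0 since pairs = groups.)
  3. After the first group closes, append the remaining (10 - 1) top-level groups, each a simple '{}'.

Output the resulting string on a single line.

Answer: {{{{{}}}}{}}{}{}{}{}{}{}{}{}{}

Derivation:
Spec: pairs=15 depth=5 groups=10
Leftover pairs = 15 - 5 - (10-1) = 1
First group: deep chain of depth 5 + 1 sibling pairs
Remaining 9 groups: simple '{}' each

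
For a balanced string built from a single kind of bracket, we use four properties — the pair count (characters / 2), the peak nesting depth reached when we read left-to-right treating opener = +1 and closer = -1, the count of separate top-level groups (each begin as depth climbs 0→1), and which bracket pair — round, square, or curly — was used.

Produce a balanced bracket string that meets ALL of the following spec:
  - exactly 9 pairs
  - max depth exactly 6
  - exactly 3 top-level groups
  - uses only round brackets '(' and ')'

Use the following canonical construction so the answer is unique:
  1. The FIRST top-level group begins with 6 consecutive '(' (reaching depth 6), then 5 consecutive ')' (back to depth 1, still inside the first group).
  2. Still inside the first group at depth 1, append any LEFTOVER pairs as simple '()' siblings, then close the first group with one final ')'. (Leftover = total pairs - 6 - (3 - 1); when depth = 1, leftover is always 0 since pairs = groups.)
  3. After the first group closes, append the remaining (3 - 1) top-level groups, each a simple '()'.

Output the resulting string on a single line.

Answer: (((((()))))())()()

Derivation:
Spec: pairs=9 depth=6 groups=3
Leftover pairs = 9 - 6 - (3-1) = 1
First group: deep chain of depth 6 + 1 sibling pairs
Remaining 2 groups: simple '()' each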